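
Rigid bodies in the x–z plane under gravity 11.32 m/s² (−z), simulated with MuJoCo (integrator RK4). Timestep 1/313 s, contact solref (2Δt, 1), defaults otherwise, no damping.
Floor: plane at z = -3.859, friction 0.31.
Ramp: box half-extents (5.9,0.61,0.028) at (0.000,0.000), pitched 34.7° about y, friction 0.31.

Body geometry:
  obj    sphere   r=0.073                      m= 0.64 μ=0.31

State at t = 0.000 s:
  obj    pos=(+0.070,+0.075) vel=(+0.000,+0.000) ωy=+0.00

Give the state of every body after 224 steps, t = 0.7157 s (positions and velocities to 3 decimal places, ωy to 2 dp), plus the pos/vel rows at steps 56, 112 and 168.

State at t = 0.7157 s:
  obj    pos=(+1.039,-0.597) vel=(+2.708,-1.875) ωy=+45.12

Key-timestep trajectory:
   step    t(s)  obj.x    obj.z    obj.vx   obj.vz 
     56  0.1789   +0.130  +0.033  +0.677  -0.469
    112  0.3578   +0.312  -0.093  +1.354  -0.938
    168  0.5367   +0.615  -0.303  +2.031  -1.407


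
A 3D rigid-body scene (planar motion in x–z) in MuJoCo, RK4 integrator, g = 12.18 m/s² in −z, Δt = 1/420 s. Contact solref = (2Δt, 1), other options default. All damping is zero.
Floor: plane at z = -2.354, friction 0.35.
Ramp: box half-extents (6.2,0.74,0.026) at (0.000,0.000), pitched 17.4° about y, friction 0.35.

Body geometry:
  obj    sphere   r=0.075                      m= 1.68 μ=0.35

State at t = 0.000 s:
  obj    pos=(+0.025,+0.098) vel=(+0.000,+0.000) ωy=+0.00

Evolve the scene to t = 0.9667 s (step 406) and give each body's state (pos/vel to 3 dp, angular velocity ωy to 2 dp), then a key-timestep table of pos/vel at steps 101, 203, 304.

State at t = 0.9667 s:
  obj    pos=(+1.185,-0.266) vel=(+2.400,-0.752) ωy=+33.53

Key-timestep trajectory:
   step    t(s)  obj.x    obj.z    obj.vx   obj.vz 
    101  0.2405   +0.097  +0.076  +0.597  -0.187
    203  0.4833   +0.315  +0.007  +1.200  -0.376
    304  0.7238   +0.675  -0.106  +1.797  -0.563


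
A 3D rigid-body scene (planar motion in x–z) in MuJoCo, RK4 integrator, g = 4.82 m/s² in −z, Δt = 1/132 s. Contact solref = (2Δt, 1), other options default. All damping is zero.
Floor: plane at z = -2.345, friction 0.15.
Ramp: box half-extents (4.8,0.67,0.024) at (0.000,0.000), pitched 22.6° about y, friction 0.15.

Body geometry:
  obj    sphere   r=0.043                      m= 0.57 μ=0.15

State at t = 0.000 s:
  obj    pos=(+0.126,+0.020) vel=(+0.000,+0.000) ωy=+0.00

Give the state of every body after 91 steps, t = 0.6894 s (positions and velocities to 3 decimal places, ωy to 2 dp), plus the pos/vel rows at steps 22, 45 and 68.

State at t = 0.6894 s:
  obj    pos=(+0.416,-0.101) vel=(+0.842,-0.351) ωy=+21.20

Key-timestep trajectory:
   step    t(s)  obj.x    obj.z    obj.vx   obj.vz 
     22  0.1667   +0.143  +0.013  +0.204  -0.085
     45  0.3409   +0.197  -0.009  +0.417  -0.173
     68  0.5152   +0.288  -0.047  +0.629  -0.262


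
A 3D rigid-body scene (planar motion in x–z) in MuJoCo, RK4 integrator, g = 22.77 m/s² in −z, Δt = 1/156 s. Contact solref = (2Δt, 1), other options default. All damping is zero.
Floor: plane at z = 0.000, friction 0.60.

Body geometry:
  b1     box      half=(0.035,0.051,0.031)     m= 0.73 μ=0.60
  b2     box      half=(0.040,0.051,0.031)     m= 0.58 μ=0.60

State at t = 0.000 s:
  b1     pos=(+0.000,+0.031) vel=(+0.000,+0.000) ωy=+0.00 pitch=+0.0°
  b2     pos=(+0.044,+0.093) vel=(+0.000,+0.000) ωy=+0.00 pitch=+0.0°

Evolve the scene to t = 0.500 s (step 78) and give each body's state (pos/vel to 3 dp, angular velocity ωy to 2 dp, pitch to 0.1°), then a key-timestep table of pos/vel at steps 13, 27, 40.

State at t = 0.500 s:
  b1     pos=(+0.000,+0.031) vel=(+0.000,+0.000) ωy=+0.00 pitch=+0.0°
  b2     pos=(+0.084,+0.040) vel=(+0.000,+0.000) ωy=+0.00 pitch=+90.0°

Key-timestep trajectory:
   step    t(s)  b1.x    b1.z    b1.vx   b1.vz   b2.x    b2.z    b2.vx   b2.vz 
     13  0.0833   +0.000  +0.031  -0.001  +0.001   +0.057  +0.086  +0.329  -0.266
     27  0.1731   +0.000  +0.031  +0.000  +0.000   +0.091  +0.041  +0.132  +0.215
     40  0.2564   +0.000  +0.031  +0.000  +0.000   +0.083  +0.039  -0.064  -0.009


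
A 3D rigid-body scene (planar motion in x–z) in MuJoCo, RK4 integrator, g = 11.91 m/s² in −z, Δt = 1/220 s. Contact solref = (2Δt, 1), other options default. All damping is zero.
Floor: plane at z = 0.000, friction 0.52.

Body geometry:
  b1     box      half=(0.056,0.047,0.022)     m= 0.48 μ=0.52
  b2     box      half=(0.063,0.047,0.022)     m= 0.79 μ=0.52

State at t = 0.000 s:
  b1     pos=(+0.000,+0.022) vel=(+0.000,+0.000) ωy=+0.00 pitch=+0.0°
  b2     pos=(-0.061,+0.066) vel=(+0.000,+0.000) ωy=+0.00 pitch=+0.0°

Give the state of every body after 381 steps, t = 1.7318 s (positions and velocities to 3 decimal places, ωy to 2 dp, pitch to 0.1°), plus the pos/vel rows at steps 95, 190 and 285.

State at t = 1.7318 s:
  b1     pos=(+0.001,+0.022) vel=(+0.001,+0.000) ωy=+0.00 pitch=+0.0°
  b2     pos=(-0.074,+0.057) vel=(+0.000,-0.001) ωy=+0.02 pitch=-38.8°

Key-timestep trajectory:
   step    t(s)  b1.x    b1.z    b1.vx   b1.vz   b2.x    b2.z    b2.vx   b2.vz 
     95  0.4318   +0.000  +0.022  +0.001  +0.000   -0.074  +0.057  +0.000  -0.001
    190  0.8636   +0.001  +0.022  +0.001  +0.000   -0.074  +0.057  +0.000  -0.001
    285  1.2955   +0.001  +0.022  +0.001  +0.000   -0.074  +0.057  +0.000  -0.001


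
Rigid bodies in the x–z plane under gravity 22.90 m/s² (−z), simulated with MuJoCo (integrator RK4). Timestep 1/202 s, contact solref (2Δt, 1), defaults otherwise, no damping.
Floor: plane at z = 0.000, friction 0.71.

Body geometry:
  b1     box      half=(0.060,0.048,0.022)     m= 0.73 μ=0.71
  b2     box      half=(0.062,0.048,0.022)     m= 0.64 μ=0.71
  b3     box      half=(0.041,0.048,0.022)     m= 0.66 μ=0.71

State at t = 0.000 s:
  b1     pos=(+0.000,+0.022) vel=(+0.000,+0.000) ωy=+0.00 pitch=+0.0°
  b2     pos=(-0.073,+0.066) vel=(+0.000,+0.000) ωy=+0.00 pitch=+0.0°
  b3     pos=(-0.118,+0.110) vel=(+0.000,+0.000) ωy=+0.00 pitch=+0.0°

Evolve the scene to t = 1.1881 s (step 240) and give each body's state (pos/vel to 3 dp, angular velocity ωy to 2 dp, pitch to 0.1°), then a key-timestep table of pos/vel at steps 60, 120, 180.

State at t = 1.1881 s:
  b1     pos=(+0.001,+0.022) vel=(+0.001,+0.000) ωy=+0.00 pitch=+0.0°
  b2     pos=(-0.082,+0.055) vel=(-0.001,-0.001) ωy=+0.02 pitch=-36.6°
  b3     pos=(-0.252,+0.022) vel=(+0.000,+0.000) ωy=+0.00 pitch=+180.0°

Key-timestep trajectory:
   step    t(s)  b1.x    b1.z    b1.vx   b1.vz   b2.x    b2.z    b2.vx   b2.vz   b3.x    b3.z    b3.vx   b3.vz 
     60  0.2970   +0.000  +0.022  +0.002  +0.000   -0.080  +0.055  -0.042  +0.072   -0.252  +0.022  +0.006  +0.016
    120  0.5941   +0.001  +0.022  +0.001  +0.000   -0.081  +0.055  -0.001  -0.001   -0.252  +0.022  +0.000  +0.000
    180  0.8911   +0.001  +0.022  +0.001  +0.000   -0.081  +0.055  -0.001  -0.001   -0.252  +0.022  +0.000  +0.000


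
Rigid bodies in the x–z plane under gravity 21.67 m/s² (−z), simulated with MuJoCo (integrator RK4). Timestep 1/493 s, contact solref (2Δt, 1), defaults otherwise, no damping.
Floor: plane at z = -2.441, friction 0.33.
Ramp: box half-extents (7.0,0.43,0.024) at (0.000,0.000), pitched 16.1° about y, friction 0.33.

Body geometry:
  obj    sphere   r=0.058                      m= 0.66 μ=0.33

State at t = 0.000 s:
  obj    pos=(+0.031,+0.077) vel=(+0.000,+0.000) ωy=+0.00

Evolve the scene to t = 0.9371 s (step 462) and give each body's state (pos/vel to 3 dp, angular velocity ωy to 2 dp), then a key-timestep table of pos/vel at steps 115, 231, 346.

State at t = 0.9371 s:
  obj    pos=(+1.842,-0.446) vel=(+3.865,-1.116) ωy=+69.35

Key-timestep trajectory:
   step    t(s)  obj.x    obj.z    obj.vx   obj.vz 
    115  0.2333   +0.143  +0.044  +0.962  -0.278
    231  0.4686   +0.484  -0.054  +1.932  -0.558
    346  0.7018   +1.047  -0.217  +2.894  -0.835


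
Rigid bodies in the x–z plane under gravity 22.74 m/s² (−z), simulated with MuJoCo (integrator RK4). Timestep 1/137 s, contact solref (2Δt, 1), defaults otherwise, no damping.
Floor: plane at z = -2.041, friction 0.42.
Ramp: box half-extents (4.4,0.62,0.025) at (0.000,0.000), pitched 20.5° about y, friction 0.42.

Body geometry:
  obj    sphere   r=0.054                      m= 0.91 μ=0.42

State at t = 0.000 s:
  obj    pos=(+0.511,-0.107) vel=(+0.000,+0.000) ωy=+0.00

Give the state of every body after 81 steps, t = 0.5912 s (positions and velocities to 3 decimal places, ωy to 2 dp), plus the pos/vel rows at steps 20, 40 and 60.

State at t = 0.5912 s:
  obj    pos=(+1.442,-0.455) vel=(+3.150,-1.178) ωy=+62.27

Key-timestep trajectory:
   step    t(s)  obj.x    obj.z    obj.vx   obj.vz 
     20  0.1460   +0.568  -0.128  +0.778  -0.291
     40  0.2920   +0.738  -0.192  +1.556  -0.582
     60  0.4380   +1.022  -0.298  +2.333  -0.872


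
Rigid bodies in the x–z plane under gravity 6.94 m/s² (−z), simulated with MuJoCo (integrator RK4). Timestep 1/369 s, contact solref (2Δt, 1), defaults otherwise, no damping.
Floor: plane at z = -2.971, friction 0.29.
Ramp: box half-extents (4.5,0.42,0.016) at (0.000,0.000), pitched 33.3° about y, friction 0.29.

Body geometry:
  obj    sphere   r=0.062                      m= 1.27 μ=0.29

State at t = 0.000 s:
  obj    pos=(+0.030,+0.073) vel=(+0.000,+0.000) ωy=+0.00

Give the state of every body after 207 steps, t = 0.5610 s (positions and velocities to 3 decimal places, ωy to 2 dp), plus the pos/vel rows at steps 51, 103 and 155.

State at t = 0.5610 s:
  obj    pos=(+0.388,-0.162) vel=(+1.276,-0.838) ωy=+24.62

Key-timestep trajectory:
   step    t(s)  obj.x    obj.z    obj.vx   obj.vz 
     51  0.1382   +0.052  +0.059  +0.314  -0.207
    103  0.2791   +0.119  +0.015  +0.635  -0.417
    155  0.4201   +0.231  -0.058  +0.956  -0.628


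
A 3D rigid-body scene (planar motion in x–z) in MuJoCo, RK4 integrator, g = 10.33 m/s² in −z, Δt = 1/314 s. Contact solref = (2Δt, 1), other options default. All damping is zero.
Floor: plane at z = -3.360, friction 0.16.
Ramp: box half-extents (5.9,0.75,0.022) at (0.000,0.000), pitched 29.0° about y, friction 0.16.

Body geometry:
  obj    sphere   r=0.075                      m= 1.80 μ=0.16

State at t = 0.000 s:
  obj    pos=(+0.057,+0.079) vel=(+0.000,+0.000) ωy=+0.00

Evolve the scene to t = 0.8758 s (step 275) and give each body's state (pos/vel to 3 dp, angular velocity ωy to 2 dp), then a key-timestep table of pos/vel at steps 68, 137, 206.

State at t = 0.8758 s:
  obj    pos=(+1.257,-0.586) vel=(+2.740,-1.519) ωy=+41.76

Key-timestep trajectory:
   step    t(s)  obj.x    obj.z    obj.vx   obj.vz 
     68  0.2166   +0.131  +0.038  +0.678  -0.376
    137  0.4363   +0.355  -0.086  +1.365  -0.757
    206  0.6561   +0.731  -0.294  +2.053  -1.138


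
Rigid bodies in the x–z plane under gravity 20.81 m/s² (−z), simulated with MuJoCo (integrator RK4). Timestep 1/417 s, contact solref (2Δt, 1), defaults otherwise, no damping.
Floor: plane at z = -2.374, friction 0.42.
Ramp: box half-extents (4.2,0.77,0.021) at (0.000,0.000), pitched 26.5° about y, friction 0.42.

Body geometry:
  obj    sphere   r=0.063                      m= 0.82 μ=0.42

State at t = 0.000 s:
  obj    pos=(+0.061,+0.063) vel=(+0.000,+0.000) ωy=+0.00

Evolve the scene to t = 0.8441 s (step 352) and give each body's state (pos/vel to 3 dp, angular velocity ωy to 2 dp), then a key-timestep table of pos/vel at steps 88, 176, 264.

State at t = 0.8441 s:
  obj    pos=(+2.176,-0.991) vel=(+5.010,-2.498) ωy=+88.86

Key-timestep trajectory:
   step    t(s)  obj.x    obj.z    obj.vx   obj.vz 
     88  0.2110   +0.193  -0.003  +1.253  -0.625
    176  0.4221   +0.590  -0.200  +2.505  -1.249
    264  0.6331   +1.251  -0.530  +3.758  -1.874


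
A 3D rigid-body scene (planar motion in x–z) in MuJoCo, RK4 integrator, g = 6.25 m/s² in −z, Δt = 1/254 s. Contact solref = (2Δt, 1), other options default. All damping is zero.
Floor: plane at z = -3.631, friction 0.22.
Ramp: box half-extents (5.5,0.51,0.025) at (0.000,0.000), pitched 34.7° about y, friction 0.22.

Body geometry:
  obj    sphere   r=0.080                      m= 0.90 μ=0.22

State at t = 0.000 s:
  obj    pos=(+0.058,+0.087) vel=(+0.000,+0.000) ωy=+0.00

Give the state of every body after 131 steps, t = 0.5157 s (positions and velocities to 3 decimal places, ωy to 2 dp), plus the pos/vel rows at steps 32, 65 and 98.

State at t = 0.5157 s:
  obj    pos=(+0.336,-0.105) vel=(+1.078,-0.746) ωy=+16.38

Key-timestep trajectory:
   step    t(s)  obj.x    obj.z    obj.vx   obj.vz 
     32  0.1260   +0.075  +0.076  +0.263  -0.182
     65  0.2559   +0.127  +0.040  +0.535  -0.370
     98  0.3858   +0.214  -0.020  +0.806  -0.558


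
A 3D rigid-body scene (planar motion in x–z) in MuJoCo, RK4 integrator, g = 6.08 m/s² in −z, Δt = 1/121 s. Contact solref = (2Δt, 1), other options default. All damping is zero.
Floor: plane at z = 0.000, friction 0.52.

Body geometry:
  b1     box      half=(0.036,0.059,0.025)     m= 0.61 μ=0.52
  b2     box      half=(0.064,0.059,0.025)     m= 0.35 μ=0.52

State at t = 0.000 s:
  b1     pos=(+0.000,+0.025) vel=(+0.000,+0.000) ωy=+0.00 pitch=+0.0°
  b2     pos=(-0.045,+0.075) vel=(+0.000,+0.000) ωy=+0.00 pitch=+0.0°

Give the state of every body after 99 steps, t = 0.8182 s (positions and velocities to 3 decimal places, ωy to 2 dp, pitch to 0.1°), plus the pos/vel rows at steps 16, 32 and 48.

State at t = 0.8182 s:
  b1     pos=(+0.000,+0.025) vel=(+0.000,+0.000) ωy=+0.00 pitch=+0.0°
  b2     pos=(-0.059,+0.062) vel=(+0.000,+0.000) ωy=+0.01 pitch=-43.6°

Key-timestep trajectory:
   step    t(s)  b1.x    b1.z    b1.vx   b1.vz   b2.x    b2.z    b2.vx   b2.vz 
     16  0.1322   +0.000  +0.025  +0.000  +0.000   -0.050  +0.072  -0.086  -0.052
     32  0.2645   +0.000  +0.025  +0.000  +0.000   -0.064  +0.063  -0.057  +0.072
     48  0.3967   +0.000  +0.025  +0.000  +0.000   -0.061  +0.063  +0.118  -0.065


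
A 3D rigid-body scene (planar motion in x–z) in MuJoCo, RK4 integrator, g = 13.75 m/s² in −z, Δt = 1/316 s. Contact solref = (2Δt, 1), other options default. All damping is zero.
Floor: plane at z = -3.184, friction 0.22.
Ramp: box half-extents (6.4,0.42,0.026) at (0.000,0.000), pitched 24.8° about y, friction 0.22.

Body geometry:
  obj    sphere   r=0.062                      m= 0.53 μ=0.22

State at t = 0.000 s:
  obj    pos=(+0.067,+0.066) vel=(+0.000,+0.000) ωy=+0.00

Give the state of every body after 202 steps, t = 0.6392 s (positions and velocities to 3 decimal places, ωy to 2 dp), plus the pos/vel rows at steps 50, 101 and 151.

State at t = 0.6392 s:
  obj    pos=(+0.831,-0.287) vel=(+2.391,-1.105) ωy=+42.47

Key-timestep trajectory:
   step    t(s)  obj.x    obj.z    obj.vx   obj.vz 
     50  0.1582   +0.114  +0.044  +0.592  -0.274
    101  0.3196   +0.258  -0.022  +1.195  -0.552
    151  0.4778   +0.494  -0.131  +1.787  -0.826


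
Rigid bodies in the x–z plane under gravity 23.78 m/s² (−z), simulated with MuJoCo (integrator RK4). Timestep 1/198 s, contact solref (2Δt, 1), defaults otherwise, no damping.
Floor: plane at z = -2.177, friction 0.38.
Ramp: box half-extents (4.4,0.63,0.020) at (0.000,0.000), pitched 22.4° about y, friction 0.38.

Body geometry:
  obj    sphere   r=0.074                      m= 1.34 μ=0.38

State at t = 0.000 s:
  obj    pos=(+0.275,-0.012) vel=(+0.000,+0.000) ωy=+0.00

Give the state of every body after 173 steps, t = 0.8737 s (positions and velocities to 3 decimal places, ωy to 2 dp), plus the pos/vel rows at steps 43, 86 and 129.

State at t = 0.8737 s:
  obj    pos=(+2.560,-0.953) vel=(+5.229,-2.155) ωy=+76.41

Key-timestep trajectory:
   step    t(s)  obj.x    obj.z    obj.vx   obj.vz 
     43  0.2172   +0.416  -0.070  +1.300  -0.536
     86  0.4343   +0.840  -0.244  +2.599  -1.071
    129  0.6515   +1.545  -0.535  +3.899  -1.607


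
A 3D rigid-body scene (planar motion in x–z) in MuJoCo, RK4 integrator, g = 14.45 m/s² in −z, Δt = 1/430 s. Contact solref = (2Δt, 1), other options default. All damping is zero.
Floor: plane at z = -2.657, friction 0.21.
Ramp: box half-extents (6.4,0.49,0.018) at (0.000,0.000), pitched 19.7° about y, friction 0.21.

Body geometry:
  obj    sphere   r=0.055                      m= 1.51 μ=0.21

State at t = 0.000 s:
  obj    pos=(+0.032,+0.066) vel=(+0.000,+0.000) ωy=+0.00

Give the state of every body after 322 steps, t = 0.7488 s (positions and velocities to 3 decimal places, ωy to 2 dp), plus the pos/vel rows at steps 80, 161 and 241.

State at t = 0.7488 s:
  obj    pos=(+0.951,-0.263) vel=(+2.453,-0.878) ωy=+47.37

Key-timestep trajectory:
   step    t(s)  obj.x    obj.z    obj.vx   obj.vz 
     80  0.1860   +0.089  +0.046  +0.610  -0.218
    161  0.3744   +0.262  -0.016  +1.227  -0.439
    241  0.5605   +0.547  -0.118  +1.836  -0.657


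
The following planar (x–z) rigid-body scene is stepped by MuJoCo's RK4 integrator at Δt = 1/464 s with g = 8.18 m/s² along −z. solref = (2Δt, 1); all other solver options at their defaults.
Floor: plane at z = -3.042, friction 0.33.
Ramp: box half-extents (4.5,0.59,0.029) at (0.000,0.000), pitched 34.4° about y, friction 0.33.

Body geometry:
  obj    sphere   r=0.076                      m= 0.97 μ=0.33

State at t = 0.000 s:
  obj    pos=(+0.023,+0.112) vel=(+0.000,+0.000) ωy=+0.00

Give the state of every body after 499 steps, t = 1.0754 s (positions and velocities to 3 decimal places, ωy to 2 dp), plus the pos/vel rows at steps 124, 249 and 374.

State at t = 1.0754 s:
  obj    pos=(+1.598,-0.967) vel=(+2.929,-2.006) ωy=+46.71

Key-timestep trajectory:
   step    t(s)  obj.x    obj.z    obj.vx   obj.vz 
    124  0.2672   +0.120  +0.045  +0.728  -0.498
    249  0.5366   +0.415  -0.157  +1.462  -1.001
    374  0.8060   +0.908  -0.494  +2.195  -1.503


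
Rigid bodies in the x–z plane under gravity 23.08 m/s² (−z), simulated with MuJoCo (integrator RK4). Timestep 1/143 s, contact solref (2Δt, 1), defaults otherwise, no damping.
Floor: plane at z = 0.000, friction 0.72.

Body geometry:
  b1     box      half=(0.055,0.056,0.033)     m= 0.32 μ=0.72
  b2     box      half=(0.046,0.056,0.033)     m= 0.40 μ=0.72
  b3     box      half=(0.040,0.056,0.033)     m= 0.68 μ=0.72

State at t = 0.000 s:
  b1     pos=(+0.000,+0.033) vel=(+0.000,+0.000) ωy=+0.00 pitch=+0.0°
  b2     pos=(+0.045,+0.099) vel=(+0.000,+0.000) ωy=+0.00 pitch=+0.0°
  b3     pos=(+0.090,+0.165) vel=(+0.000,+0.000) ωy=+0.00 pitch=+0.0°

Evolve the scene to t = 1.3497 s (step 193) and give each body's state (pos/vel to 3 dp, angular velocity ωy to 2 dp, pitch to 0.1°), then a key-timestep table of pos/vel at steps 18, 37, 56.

State at t = 1.3497 s:
  b1     pos=(-0.001,+0.033) vel=(+0.000,+0.000) ωy=+0.00 pitch=+0.0°
  b2     pos=(+0.094,+0.046) vel=(+0.000,+0.000) ωy=+0.00 pitch=+90.0°
  b3     pos=(+0.194,+0.040) vel=(+0.000,+0.000) ωy=+0.00 pitch=+90.0°

Key-timestep trajectory:
   step    t(s)  b1.x    b1.z    b1.vx   b1.vz   b2.x    b2.z    b2.vx   b2.vz   b3.x    b3.z    b3.vx   b3.vz 
     18  0.1259   +0.000  +0.033  -0.004  +0.001   +0.062  +0.100  +0.341  -0.059   +0.135  +0.134  +0.714  -0.812
     37  0.2587   -0.001  +0.033  +0.000  +0.000   +0.095  +0.045  -0.065  +0.074   +0.212  +0.049  +0.128  +0.091
     56  0.3916   -0.001  +0.033  +0.000  +0.000   +0.094  +0.046  +0.000  +0.000   +0.191  +0.038  -0.031  +0.079


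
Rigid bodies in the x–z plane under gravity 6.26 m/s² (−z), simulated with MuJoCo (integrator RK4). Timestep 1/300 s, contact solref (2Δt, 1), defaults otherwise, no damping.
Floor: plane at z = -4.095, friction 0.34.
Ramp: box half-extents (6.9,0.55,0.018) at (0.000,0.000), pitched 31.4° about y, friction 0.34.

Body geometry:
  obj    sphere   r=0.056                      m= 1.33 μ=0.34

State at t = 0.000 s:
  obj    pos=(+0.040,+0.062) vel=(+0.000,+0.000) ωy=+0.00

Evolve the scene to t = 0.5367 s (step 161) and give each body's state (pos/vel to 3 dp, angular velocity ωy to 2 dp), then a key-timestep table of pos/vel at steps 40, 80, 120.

State at t = 0.5367 s:
  obj    pos=(+0.327,-0.113) vel=(+1.067,-0.651) ωy=+22.32

Key-timestep trajectory:
   step    t(s)  obj.x    obj.z    obj.vx   obj.vz 
     40  0.1333   +0.058  +0.051  +0.265  -0.162
     80  0.2667   +0.111  +0.019  +0.530  -0.324
    120  0.4000   +0.199  -0.035  +0.795  -0.486


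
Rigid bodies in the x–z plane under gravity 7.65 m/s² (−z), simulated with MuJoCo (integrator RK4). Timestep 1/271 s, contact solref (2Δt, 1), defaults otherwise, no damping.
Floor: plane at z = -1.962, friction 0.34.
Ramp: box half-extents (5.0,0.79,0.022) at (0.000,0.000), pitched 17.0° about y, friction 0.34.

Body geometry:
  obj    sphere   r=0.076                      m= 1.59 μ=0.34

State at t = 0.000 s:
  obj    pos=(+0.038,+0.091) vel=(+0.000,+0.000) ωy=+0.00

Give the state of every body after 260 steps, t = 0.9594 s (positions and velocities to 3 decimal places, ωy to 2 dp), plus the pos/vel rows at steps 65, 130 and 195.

State at t = 0.9594 s:
  obj    pos=(+0.741,-0.124) vel=(+1.466,-0.448) ωy=+20.17

Key-timestep trajectory:
   step    t(s)  obj.x    obj.z    obj.vx   obj.vz 
     65  0.2399   +0.082  +0.077  +0.367  -0.112
    130  0.4797   +0.214  +0.037  +0.733  -0.224
    195  0.7196   +0.434  -0.030  +1.099  -0.336


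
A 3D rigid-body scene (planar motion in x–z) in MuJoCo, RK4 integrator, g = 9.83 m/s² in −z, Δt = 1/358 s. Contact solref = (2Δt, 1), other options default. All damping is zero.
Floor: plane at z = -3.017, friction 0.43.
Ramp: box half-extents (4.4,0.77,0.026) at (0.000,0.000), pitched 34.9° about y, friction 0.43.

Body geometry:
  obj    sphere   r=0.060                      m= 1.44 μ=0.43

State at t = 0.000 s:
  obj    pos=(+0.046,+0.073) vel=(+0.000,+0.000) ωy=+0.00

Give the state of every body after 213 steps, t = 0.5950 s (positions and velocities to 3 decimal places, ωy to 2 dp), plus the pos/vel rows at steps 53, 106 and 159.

State at t = 0.5950 s:
  obj    pos=(+0.629,-0.334) vel=(+1.960,-1.368) ωy=+39.83

Key-timestep trajectory:
   step    t(s)  obj.x    obj.z    obj.vx   obj.vz 
     53  0.1480   +0.082  +0.048  +0.488  -0.340
    106  0.2961   +0.190  -0.028  +0.976  -0.681
    159  0.4441   +0.371  -0.154  +1.463  -1.021


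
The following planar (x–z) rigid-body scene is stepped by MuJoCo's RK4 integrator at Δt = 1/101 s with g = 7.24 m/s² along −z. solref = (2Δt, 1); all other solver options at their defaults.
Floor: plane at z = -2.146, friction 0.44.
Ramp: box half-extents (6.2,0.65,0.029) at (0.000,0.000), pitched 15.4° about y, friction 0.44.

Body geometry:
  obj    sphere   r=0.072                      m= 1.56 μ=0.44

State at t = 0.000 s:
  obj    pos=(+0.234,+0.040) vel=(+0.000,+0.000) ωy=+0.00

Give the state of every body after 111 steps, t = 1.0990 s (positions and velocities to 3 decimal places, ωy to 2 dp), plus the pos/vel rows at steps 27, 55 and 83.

State at t = 1.0990 s:
  obj    pos=(+1.034,-0.180) vel=(+1.455,-0.401) ωy=+20.96

Key-timestep trajectory:
   step    t(s)  obj.x    obj.z    obj.vx   obj.vz 
     27  0.2673   +0.281  +0.027  +0.354  -0.098
     55  0.5446   +0.430  -0.014  +0.721  -0.199
     83  0.8218   +0.681  -0.083  +1.088  -0.300


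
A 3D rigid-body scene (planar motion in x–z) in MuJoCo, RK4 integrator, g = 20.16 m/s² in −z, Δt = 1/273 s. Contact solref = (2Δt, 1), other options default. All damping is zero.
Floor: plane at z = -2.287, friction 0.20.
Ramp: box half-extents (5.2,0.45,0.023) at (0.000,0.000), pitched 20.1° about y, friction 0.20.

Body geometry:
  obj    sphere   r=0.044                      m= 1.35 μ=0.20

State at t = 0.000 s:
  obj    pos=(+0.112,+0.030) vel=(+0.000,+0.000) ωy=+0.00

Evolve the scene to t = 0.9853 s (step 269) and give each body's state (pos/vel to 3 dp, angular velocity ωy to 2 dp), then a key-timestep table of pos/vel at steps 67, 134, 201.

State at t = 0.9853 s:
  obj    pos=(+2.368,-0.795) vel=(+4.579,-1.676) ωy=+110.81

Key-timestep trajectory:
   step    t(s)  obj.x    obj.z    obj.vx   obj.vz 
     67  0.2454   +0.252  -0.021  +1.141  -0.417
    134  0.4908   +0.672  -0.175  +2.281  -0.835
    201  0.7363   +1.372  -0.431  +3.422  -1.252


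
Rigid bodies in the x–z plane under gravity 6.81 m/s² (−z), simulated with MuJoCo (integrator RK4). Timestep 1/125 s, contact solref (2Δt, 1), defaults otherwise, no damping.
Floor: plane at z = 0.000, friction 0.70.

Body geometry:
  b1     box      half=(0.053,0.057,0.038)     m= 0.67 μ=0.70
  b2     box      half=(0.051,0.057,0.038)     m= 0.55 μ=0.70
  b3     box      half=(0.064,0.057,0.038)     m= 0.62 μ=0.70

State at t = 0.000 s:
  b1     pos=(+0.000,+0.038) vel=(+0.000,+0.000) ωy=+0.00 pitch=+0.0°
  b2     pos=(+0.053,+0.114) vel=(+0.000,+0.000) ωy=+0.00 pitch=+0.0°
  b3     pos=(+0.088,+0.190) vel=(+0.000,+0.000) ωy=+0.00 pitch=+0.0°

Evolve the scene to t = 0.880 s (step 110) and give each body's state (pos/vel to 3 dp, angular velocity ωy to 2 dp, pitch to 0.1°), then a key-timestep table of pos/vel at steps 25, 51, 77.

State at t = 0.880 s:
  b1     pos=(+0.000,+0.038) vel=(+0.000,+0.000) ωy=+0.00 pitch=+0.0°
  b2     pos=(+0.101,+0.051) vel=(+0.000,+0.000) ωy=+0.00 pitch=+90.0°
  b3     pos=(+0.322,+0.038) vel=(+0.000,+0.000) ωy=+0.00 pitch=+180.0°

Key-timestep trajectory:
   step    t(s)  b1.x    b1.z    b1.vx   b1.vz   b2.x    b2.z    b2.vx   b2.vz   b3.x    b3.z    b3.vx   b3.vz 
     25  0.2000   +0.000  +0.038  -0.001  +0.000   +0.064  +0.112  +0.129  -0.038   +0.121  +0.174  +0.354  -0.235
     51  0.4080   +0.000  +0.038  +0.000  +0.000   +0.103  +0.047  -0.011  -0.034   +0.218  +0.063  +0.560  -0.144
     77  0.6160   +0.000  +0.038  +0.000  +0.000   +0.101  +0.051  +0.000  +0.000   +0.293  +0.064  +0.409  -0.245


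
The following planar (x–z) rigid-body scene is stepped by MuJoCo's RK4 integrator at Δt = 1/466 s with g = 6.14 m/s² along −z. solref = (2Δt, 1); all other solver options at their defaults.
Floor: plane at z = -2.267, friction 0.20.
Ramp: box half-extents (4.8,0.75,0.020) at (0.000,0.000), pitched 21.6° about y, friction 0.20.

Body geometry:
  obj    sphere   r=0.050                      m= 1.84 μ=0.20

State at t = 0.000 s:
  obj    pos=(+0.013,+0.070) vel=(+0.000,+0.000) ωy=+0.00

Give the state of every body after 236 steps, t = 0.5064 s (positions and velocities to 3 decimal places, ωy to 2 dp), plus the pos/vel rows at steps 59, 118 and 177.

State at t = 0.5064 s:
  obj    pos=(+0.206,-0.006) vel=(+0.760,-0.301) ωy=+16.35

Key-timestep trajectory:
   step    t(s)  obj.x    obj.z    obj.vx   obj.vz 
     59  0.1266   +0.025  +0.065  +0.190  -0.075
    118  0.2532   +0.061  +0.051  +0.380  -0.151
    177  0.3798   +0.121  +0.027  +0.570  -0.226


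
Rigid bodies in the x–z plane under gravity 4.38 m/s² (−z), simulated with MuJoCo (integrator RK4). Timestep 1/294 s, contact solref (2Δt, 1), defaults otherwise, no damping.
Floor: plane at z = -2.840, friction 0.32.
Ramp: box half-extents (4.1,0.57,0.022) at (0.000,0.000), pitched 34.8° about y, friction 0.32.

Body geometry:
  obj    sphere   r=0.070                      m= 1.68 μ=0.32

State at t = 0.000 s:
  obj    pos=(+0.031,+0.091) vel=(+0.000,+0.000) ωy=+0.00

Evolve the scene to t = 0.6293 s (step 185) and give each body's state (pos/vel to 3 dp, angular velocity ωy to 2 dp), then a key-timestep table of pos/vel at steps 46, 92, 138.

State at t = 0.6293 s:
  obj    pos=(+0.321,-0.111) vel=(+0.923,-0.641) ωy=+16.05

Key-timestep trajectory:
   step    t(s)  obj.x    obj.z    obj.vx   obj.vz 
     46  0.1565   +0.049  +0.078  +0.229  -0.159
     92  0.3129   +0.103  +0.041  +0.459  -0.319
    138  0.4694   +0.192  -0.022  +0.688  -0.478


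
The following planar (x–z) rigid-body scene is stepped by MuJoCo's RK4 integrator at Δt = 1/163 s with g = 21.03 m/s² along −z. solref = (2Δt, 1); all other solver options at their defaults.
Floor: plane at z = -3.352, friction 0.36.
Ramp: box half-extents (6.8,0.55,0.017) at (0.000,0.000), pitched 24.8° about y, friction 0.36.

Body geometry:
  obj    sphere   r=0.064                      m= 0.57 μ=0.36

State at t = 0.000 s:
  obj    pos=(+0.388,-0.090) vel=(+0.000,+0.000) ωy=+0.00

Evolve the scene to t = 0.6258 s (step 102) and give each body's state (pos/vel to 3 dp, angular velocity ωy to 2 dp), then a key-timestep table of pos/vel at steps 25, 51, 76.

State at t = 0.6258 s:
  obj    pos=(+1.508,-0.608) vel=(+3.579,-1.654) ωy=+61.59

Key-timestep trajectory:
   step    t(s)  obj.x    obj.z    obj.vx   obj.vz 
     25  0.1534   +0.455  -0.121  +0.878  -0.405
     51  0.3129   +0.668  -0.219  +1.790  -0.827
     76  0.4663   +1.010  -0.377  +2.667  -1.232


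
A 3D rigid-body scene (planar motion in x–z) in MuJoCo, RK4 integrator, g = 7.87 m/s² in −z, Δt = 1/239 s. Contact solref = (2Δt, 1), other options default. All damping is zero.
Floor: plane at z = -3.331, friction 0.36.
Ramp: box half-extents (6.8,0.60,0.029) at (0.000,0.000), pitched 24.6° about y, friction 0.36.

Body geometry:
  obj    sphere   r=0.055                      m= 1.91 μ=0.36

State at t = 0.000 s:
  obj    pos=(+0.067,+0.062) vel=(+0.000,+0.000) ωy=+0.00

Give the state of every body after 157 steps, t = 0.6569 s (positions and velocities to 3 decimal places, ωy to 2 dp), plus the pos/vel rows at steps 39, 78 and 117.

State at t = 0.6569 s:
  obj    pos=(+0.526,-0.148) vel=(+1.398,-0.640) ωy=+27.94

Key-timestep trajectory:
   step    t(s)  obj.x    obj.z    obj.vx   obj.vz 
     39  0.1632   +0.095  +0.049  +0.347  -0.159
     78  0.3264   +0.180  +0.010  +0.694  -0.318
    117  0.4895   +0.322  -0.055  +1.042  -0.477


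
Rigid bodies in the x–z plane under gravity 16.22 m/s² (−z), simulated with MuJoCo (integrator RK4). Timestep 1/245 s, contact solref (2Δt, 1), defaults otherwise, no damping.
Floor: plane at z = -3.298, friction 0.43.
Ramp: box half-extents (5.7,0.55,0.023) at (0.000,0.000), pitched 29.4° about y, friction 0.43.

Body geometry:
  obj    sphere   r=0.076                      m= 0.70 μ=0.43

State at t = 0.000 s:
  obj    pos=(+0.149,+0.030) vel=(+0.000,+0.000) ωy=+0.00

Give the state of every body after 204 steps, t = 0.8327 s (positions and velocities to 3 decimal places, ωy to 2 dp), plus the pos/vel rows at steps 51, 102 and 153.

State at t = 0.8327 s:
  obj    pos=(+1.867,-0.938) vel=(+4.126,-2.325) ωy=+62.30

Key-timestep trajectory:
   step    t(s)  obj.x    obj.z    obj.vx   obj.vz 
     51  0.2082   +0.256  -0.031  +1.032  -0.581
    102  0.4163   +0.578  -0.212  +2.063  -1.162
    153  0.6245   +1.115  -0.515  +3.094  -1.744


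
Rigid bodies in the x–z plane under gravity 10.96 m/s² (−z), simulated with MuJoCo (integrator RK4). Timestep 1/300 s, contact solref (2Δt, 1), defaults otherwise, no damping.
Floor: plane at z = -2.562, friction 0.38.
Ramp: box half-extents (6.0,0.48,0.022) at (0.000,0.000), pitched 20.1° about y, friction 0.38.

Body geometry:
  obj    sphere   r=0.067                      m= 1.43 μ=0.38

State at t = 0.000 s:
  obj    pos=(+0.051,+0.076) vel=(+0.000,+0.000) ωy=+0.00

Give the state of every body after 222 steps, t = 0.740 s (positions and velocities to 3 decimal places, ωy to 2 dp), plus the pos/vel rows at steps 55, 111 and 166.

State at t = 0.740 s:
  obj    pos=(+0.743,-0.177) vel=(+1.870,-0.684) ωy=+29.71

Key-timestep trajectory:
   step    t(s)  obj.x    obj.z    obj.vx   obj.vz 
     55  0.1833   +0.094  +0.061  +0.463  -0.170
    111  0.3700   +0.224  +0.013  +0.935  -0.342
    166  0.5533   +0.438  -0.065  +1.398  -0.512


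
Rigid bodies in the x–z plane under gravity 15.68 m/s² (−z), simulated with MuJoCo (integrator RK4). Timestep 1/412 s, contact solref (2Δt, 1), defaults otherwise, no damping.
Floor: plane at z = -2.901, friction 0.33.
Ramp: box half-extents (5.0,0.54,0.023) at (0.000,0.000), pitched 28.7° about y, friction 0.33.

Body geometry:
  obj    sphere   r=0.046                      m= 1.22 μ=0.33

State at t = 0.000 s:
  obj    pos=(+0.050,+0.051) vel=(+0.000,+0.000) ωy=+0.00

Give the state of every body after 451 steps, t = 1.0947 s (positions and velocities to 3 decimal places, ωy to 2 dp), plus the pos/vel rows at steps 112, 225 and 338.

State at t = 1.0947 s:
  obj    pos=(+2.877,-1.496) vel=(+5.164,-2.827) ωy=+127.98

Key-timestep trajectory:
   step    t(s)  obj.x    obj.z    obj.vx   obj.vz 
    112  0.2718   +0.224  -0.044  +1.283  -0.702
    225  0.5461   +0.754  -0.334  +2.577  -1.411
    338  0.8204   +1.638  -0.818  +3.870  -2.119


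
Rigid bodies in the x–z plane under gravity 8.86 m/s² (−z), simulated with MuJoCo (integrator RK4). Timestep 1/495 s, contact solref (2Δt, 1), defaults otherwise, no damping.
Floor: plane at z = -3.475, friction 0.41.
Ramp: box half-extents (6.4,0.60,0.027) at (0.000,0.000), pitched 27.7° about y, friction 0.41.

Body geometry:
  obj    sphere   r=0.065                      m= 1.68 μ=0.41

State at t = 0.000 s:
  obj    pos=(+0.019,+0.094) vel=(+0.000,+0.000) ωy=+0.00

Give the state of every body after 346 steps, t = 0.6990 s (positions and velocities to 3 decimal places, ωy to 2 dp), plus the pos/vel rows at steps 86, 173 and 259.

State at t = 0.6990 s:
  obj    pos=(+0.655,-0.240) vel=(+1.821,-0.956) ωy=+31.63

Key-timestep trajectory:
   step    t(s)  obj.x    obj.z    obj.vx   obj.vz 
     86  0.1737   +0.058  +0.073  +0.453  -0.238
    173  0.3495   +0.178  +0.010  +0.910  -0.478
    259  0.5232   +0.376  -0.093  +1.363  -0.716


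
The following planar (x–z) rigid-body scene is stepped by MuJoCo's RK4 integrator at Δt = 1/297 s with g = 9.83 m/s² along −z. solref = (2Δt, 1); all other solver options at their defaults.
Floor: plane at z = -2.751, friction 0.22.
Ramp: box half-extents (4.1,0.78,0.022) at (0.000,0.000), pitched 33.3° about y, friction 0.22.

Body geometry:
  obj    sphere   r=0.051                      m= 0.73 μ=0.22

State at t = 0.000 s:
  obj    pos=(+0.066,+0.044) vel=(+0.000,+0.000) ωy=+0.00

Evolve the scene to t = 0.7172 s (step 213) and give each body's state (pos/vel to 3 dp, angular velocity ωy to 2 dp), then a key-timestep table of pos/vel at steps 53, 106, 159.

State at t = 0.7172 s:
  obj    pos=(+0.895,-0.500) vel=(+2.311,-1.518) ωy=+54.19

Key-timestep trajectory:
   step    t(s)  obj.x    obj.z    obj.vx   obj.vz 
     53  0.1785   +0.117  +0.010  +0.575  -0.378
    106  0.3569   +0.271  -0.091  +1.150  -0.756
    159  0.5354   +0.528  -0.259  +1.725  -1.133


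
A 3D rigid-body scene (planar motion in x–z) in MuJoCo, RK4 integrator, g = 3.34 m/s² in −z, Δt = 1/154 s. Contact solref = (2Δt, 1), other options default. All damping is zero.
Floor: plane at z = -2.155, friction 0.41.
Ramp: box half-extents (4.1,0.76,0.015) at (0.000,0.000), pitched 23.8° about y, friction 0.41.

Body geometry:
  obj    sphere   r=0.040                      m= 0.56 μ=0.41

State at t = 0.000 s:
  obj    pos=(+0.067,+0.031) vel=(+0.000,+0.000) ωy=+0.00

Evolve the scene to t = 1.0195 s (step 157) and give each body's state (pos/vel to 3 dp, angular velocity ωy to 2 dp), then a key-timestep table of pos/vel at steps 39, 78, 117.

State at t = 1.0195 s:
  obj    pos=(+0.525,-0.171) vel=(+0.898,-0.396) ωy=+24.53

Key-timestep trajectory:
   step    t(s)  obj.x    obj.z    obj.vx   obj.vz 
     39  0.2532   +0.095  +0.018  +0.223  -0.098
     78  0.5065   +0.180  -0.019  +0.446  -0.197
    117  0.7597   +0.321  -0.082  +0.669  -0.295


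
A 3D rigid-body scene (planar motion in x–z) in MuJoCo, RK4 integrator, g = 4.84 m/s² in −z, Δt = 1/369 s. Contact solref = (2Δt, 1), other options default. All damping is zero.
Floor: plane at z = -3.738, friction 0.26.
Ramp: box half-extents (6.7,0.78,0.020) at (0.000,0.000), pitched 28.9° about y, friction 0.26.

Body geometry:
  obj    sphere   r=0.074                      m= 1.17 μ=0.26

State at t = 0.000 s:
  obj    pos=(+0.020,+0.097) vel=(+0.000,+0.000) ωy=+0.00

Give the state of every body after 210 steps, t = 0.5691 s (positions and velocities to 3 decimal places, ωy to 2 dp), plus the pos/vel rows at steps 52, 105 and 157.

State at t = 0.5691 s:
  obj    pos=(+0.257,-0.034) vel=(+0.832,-0.460) ωy=+12.85

Key-timestep trajectory:
   step    t(s)  obj.x    obj.z    obj.vx   obj.vz 
     52  0.1409   +0.034  +0.088  +0.206  -0.114
    105  0.2846   +0.079  +0.064  +0.416  -0.230
    157  0.4255   +0.152  +0.023  +0.622  -0.344


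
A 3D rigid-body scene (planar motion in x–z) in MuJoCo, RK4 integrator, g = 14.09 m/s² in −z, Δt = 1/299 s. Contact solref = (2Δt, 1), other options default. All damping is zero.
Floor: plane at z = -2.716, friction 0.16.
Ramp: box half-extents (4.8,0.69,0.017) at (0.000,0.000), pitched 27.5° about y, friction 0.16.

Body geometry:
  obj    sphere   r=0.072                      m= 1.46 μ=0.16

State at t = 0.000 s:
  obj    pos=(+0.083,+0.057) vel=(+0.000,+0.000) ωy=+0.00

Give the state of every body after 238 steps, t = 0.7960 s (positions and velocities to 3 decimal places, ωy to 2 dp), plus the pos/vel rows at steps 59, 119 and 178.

State at t = 0.7960 s:
  obj    pos=(+1.389,-0.623) vel=(+3.281,-1.708) ωy=+51.36

Key-timestep trajectory:
   step    t(s)  obj.x    obj.z    obj.vx   obj.vz 
     59  0.1973   +0.163  +0.015  +0.814  -0.424
    119  0.3980   +0.410  -0.113  +1.641  -0.854
    178  0.5953   +0.814  -0.323  +2.454  -1.278


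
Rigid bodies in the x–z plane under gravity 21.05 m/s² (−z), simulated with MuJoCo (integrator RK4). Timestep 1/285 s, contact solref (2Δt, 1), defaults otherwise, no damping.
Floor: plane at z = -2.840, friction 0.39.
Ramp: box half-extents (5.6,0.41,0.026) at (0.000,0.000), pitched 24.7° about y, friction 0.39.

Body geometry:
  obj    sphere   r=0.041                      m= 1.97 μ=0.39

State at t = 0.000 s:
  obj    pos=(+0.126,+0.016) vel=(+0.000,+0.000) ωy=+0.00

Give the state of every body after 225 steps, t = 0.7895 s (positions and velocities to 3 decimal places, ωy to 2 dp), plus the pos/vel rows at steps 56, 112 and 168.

State at t = 0.7895 s:
  obj    pos=(+1.905,-0.802) vel=(+4.506,-2.073) ωy=+120.97

Key-timestep trajectory:
   step    t(s)  obj.x    obj.z    obj.vx   obj.vz 
     56  0.1965   +0.236  -0.035  +1.122  -0.516
    112  0.3930   +0.567  -0.187  +2.243  -1.032
    168  0.5895   +1.118  -0.440  +3.365  -1.548


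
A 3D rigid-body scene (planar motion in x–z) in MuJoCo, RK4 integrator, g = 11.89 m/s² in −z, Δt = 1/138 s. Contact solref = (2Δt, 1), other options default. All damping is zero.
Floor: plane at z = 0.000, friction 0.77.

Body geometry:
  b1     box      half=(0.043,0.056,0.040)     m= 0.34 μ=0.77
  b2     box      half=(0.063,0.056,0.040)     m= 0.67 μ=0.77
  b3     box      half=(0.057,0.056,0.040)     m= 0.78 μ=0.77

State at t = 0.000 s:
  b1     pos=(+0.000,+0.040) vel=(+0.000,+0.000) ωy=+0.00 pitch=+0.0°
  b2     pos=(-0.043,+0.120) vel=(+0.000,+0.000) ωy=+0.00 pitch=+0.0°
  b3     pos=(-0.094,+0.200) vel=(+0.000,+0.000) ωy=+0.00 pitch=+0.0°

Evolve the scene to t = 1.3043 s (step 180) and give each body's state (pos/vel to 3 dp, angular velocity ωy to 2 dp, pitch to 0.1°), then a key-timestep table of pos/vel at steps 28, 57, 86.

State at t = 1.3043 s:
  b1     pos=(+0.001,+0.040) vel=(+0.000,+0.000) ωy=+0.00 pitch=+0.0°
  b2     pos=(-0.097,+0.063) vel=(+0.000,+0.000) ωy=+0.00 pitch=-90.0°
  b3     pos=(-0.320,+0.040) vel=(+0.000,+0.000) ωy=+0.00 pitch=+180.0°

Key-timestep trajectory:
   step    t(s)  b1.x    b1.z    b1.vx   b1.vz   b2.x    b2.z    b2.vx   b2.vz   b3.x    b3.z    b3.vx   b3.vz 
     28  0.2029   +0.001  +0.040  +0.001  +0.001   -0.070  +0.109  -0.290  -0.277   -0.164  +0.132  -0.581  -1.056
     57  0.4130   +0.001  +0.040  +0.000  +0.000   -0.120  +0.073  -0.032  +0.007   -0.277  +0.067  -0.460  -0.110
     86  0.6232   +0.001  +0.040  +0.000  +0.000   -0.092  +0.065  +0.014  +0.035   -0.320  +0.040  +0.001  +0.001


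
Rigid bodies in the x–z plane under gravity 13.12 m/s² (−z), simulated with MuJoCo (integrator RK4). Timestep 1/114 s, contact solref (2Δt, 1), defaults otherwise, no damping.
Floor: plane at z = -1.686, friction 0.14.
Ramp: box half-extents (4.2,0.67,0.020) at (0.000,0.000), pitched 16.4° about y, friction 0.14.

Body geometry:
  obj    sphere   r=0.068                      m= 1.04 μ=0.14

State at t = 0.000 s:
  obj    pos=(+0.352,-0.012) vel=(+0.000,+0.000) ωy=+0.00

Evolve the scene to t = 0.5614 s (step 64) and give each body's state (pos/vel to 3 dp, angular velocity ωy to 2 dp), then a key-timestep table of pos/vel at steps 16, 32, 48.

State at t = 0.5614 s:
  obj    pos=(+0.752,-0.130) vel=(+1.425,-0.419) ωy=+21.83

Key-timestep trajectory:
   step    t(s)  obj.x    obj.z    obj.vx   obj.vz 
     16  0.1404   +0.377  -0.019  +0.357  -0.105
     32  0.2807   +0.452  -0.041  +0.713  -0.210
     48  0.4211   +0.577  -0.078  +1.069  -0.315
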